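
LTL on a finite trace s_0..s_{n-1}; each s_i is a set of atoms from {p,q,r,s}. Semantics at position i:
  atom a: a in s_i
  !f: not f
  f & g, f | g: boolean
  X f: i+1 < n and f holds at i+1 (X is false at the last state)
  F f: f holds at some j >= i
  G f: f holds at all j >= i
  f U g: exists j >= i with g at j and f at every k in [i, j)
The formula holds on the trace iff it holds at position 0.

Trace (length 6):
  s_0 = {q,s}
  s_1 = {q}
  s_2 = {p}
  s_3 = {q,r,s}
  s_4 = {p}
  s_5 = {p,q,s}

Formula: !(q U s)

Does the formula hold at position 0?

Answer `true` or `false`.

Answer: false

Derivation:
s_0={q,s}: !(q U s)=False (q U s)=True q=True s=True
s_1={q}: !(q U s)=True (q U s)=False q=True s=False
s_2={p}: !(q U s)=True (q U s)=False q=False s=False
s_3={q,r,s}: !(q U s)=False (q U s)=True q=True s=True
s_4={p}: !(q U s)=True (q U s)=False q=False s=False
s_5={p,q,s}: !(q U s)=False (q U s)=True q=True s=True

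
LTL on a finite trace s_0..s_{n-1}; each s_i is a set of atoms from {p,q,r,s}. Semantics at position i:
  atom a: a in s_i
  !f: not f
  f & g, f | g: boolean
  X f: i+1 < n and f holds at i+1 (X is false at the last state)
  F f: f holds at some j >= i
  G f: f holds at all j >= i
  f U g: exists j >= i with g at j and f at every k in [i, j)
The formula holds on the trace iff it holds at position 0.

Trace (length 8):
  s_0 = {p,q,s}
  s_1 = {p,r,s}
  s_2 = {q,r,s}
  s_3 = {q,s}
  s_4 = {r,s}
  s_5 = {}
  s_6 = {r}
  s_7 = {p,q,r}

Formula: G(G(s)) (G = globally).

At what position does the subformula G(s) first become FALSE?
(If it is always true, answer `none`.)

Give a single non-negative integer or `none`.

s_0={p,q,s}: G(s)=False s=True
s_1={p,r,s}: G(s)=False s=True
s_2={q,r,s}: G(s)=False s=True
s_3={q,s}: G(s)=False s=True
s_4={r,s}: G(s)=False s=True
s_5={}: G(s)=False s=False
s_6={r}: G(s)=False s=False
s_7={p,q,r}: G(s)=False s=False
G(G(s)) holds globally = False
First violation at position 0.

Answer: 0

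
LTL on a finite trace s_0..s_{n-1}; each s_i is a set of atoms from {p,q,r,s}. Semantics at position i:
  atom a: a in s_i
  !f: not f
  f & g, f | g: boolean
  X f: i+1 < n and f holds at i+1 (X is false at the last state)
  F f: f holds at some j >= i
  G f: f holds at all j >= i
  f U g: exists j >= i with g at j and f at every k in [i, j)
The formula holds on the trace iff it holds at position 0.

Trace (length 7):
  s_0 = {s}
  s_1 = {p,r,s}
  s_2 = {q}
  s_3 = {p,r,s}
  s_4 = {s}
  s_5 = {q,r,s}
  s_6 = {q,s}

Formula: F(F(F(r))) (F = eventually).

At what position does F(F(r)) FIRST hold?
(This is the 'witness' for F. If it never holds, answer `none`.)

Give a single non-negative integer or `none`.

s_0={s}: F(F(r))=True F(r)=True r=False
s_1={p,r,s}: F(F(r))=True F(r)=True r=True
s_2={q}: F(F(r))=True F(r)=True r=False
s_3={p,r,s}: F(F(r))=True F(r)=True r=True
s_4={s}: F(F(r))=True F(r)=True r=False
s_5={q,r,s}: F(F(r))=True F(r)=True r=True
s_6={q,s}: F(F(r))=False F(r)=False r=False
F(F(F(r))) holds; first witness at position 0.

Answer: 0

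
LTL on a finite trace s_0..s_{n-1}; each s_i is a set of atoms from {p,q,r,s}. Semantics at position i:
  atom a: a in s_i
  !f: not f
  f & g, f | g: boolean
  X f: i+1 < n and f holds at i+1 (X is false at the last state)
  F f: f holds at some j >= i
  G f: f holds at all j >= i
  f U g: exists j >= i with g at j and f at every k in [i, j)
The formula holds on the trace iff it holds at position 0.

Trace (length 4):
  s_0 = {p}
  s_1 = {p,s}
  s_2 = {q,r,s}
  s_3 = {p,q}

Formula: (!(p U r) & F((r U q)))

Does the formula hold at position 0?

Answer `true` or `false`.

s_0={p}: (!(p U r) & F((r U q)))=False !(p U r)=False (p U r)=True p=True r=False F((r U q))=True (r U q)=False q=False
s_1={p,s}: (!(p U r) & F((r U q)))=False !(p U r)=False (p U r)=True p=True r=False F((r U q))=True (r U q)=False q=False
s_2={q,r,s}: (!(p U r) & F((r U q)))=False !(p U r)=False (p U r)=True p=False r=True F((r U q))=True (r U q)=True q=True
s_3={p,q}: (!(p U r) & F((r U q)))=True !(p U r)=True (p U r)=False p=True r=False F((r U q))=True (r U q)=True q=True

Answer: false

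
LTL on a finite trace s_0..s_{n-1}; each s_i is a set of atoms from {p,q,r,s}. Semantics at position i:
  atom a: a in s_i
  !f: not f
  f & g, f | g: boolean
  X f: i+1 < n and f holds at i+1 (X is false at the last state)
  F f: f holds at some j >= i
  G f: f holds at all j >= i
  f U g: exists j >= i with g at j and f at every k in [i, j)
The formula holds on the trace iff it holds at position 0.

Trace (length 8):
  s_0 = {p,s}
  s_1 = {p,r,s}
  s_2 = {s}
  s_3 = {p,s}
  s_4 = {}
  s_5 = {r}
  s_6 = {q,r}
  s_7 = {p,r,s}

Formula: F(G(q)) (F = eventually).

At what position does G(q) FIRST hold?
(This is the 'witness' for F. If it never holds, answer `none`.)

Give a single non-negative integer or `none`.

Answer: none

Derivation:
s_0={p,s}: G(q)=False q=False
s_1={p,r,s}: G(q)=False q=False
s_2={s}: G(q)=False q=False
s_3={p,s}: G(q)=False q=False
s_4={}: G(q)=False q=False
s_5={r}: G(q)=False q=False
s_6={q,r}: G(q)=False q=True
s_7={p,r,s}: G(q)=False q=False
F(G(q)) does not hold (no witness exists).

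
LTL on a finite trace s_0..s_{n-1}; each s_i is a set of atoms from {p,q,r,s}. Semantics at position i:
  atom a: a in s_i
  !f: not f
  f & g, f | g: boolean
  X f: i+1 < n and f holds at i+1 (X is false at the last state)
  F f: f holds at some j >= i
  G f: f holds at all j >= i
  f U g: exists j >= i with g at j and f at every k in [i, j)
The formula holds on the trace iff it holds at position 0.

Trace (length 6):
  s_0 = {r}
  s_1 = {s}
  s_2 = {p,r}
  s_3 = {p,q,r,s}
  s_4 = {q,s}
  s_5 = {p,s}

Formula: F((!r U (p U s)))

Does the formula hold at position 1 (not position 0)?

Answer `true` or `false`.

s_0={r}: F((!r U (p U s)))=True (!r U (p U s))=False !r=False r=True (p U s)=False p=False s=False
s_1={s}: F((!r U (p U s)))=True (!r U (p U s))=True !r=True r=False (p U s)=True p=False s=True
s_2={p,r}: F((!r U (p U s)))=True (!r U (p U s))=True !r=False r=True (p U s)=True p=True s=False
s_3={p,q,r,s}: F((!r U (p U s)))=True (!r U (p U s))=True !r=False r=True (p U s)=True p=True s=True
s_4={q,s}: F((!r U (p U s)))=True (!r U (p U s))=True !r=True r=False (p U s)=True p=False s=True
s_5={p,s}: F((!r U (p U s)))=True (!r U (p U s))=True !r=True r=False (p U s)=True p=True s=True
Evaluating at position 1: result = True

Answer: true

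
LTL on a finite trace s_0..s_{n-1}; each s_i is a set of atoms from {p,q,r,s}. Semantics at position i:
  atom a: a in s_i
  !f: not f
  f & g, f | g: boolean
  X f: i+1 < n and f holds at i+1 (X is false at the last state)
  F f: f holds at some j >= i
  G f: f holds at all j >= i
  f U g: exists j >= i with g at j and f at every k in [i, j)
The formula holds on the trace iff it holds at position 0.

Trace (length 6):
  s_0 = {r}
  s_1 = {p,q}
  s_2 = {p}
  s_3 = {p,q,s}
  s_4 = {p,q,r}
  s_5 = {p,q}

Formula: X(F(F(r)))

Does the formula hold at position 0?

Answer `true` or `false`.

Answer: true

Derivation:
s_0={r}: X(F(F(r)))=True F(F(r))=True F(r)=True r=True
s_1={p,q}: X(F(F(r)))=True F(F(r))=True F(r)=True r=False
s_2={p}: X(F(F(r)))=True F(F(r))=True F(r)=True r=False
s_3={p,q,s}: X(F(F(r)))=True F(F(r))=True F(r)=True r=False
s_4={p,q,r}: X(F(F(r)))=False F(F(r))=True F(r)=True r=True
s_5={p,q}: X(F(F(r)))=False F(F(r))=False F(r)=False r=False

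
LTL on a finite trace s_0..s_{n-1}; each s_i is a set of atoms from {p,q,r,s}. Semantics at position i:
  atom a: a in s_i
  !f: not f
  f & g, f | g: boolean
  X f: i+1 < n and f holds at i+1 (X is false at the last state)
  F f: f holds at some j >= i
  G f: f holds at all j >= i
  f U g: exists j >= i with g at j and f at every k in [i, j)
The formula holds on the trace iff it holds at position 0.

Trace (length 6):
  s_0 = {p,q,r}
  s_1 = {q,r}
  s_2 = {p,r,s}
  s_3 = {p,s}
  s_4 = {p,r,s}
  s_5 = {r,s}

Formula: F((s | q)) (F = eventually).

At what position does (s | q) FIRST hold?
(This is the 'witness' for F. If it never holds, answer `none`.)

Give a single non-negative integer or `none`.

Answer: 0

Derivation:
s_0={p,q,r}: (s | q)=True s=False q=True
s_1={q,r}: (s | q)=True s=False q=True
s_2={p,r,s}: (s | q)=True s=True q=False
s_3={p,s}: (s | q)=True s=True q=False
s_4={p,r,s}: (s | q)=True s=True q=False
s_5={r,s}: (s | q)=True s=True q=False
F((s | q)) holds; first witness at position 0.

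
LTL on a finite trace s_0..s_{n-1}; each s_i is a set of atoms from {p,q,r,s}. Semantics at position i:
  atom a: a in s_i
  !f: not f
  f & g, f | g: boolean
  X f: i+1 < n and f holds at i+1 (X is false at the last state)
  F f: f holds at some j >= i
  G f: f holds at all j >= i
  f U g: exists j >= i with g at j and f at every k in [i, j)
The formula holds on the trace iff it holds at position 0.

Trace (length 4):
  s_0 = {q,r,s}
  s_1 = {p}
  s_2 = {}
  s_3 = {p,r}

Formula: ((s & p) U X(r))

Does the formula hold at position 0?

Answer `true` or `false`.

s_0={q,r,s}: ((s & p) U X(r))=False (s & p)=False s=True p=False X(r)=False r=True
s_1={p}: ((s & p) U X(r))=False (s & p)=False s=False p=True X(r)=False r=False
s_2={}: ((s & p) U X(r))=True (s & p)=False s=False p=False X(r)=True r=False
s_3={p,r}: ((s & p) U X(r))=False (s & p)=False s=False p=True X(r)=False r=True

Answer: false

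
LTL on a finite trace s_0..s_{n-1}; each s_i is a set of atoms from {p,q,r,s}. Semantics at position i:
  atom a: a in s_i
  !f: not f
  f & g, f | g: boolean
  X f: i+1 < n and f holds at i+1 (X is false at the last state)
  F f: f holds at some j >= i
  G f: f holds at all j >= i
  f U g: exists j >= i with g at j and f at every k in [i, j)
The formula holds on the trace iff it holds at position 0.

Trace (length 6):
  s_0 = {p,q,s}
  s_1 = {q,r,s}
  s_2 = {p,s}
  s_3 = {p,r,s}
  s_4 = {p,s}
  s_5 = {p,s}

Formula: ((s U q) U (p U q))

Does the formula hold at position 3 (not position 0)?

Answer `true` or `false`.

Answer: false

Derivation:
s_0={p,q,s}: ((s U q) U (p U q))=True (s U q)=True s=True q=True (p U q)=True p=True
s_1={q,r,s}: ((s U q) U (p U q))=True (s U q)=True s=True q=True (p U q)=True p=False
s_2={p,s}: ((s U q) U (p U q))=False (s U q)=False s=True q=False (p U q)=False p=True
s_3={p,r,s}: ((s U q) U (p U q))=False (s U q)=False s=True q=False (p U q)=False p=True
s_4={p,s}: ((s U q) U (p U q))=False (s U q)=False s=True q=False (p U q)=False p=True
s_5={p,s}: ((s U q) U (p U q))=False (s U q)=False s=True q=False (p U q)=False p=True
Evaluating at position 3: result = False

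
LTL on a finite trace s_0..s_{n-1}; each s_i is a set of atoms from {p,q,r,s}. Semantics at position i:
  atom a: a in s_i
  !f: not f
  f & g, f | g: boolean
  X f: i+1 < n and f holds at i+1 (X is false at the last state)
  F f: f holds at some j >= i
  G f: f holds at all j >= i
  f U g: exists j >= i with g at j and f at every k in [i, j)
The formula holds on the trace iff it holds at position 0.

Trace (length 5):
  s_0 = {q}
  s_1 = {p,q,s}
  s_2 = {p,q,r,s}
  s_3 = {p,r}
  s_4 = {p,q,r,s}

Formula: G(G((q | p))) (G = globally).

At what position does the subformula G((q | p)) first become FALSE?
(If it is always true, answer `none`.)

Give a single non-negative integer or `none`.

Answer: none

Derivation:
s_0={q}: G((q | p))=True (q | p)=True q=True p=False
s_1={p,q,s}: G((q | p))=True (q | p)=True q=True p=True
s_2={p,q,r,s}: G((q | p))=True (q | p)=True q=True p=True
s_3={p,r}: G((q | p))=True (q | p)=True q=False p=True
s_4={p,q,r,s}: G((q | p))=True (q | p)=True q=True p=True
G(G((q | p))) holds globally = True
No violation — formula holds at every position.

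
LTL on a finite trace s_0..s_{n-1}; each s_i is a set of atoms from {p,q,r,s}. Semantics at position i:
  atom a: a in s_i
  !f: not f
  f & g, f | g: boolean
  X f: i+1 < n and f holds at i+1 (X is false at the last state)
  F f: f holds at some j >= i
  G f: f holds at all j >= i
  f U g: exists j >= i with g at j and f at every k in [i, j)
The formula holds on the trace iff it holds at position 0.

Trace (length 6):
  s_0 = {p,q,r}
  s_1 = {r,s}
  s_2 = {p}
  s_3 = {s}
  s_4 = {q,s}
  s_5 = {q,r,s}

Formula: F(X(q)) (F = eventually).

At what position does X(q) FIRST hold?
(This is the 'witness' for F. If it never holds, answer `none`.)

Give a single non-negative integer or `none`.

s_0={p,q,r}: X(q)=False q=True
s_1={r,s}: X(q)=False q=False
s_2={p}: X(q)=False q=False
s_3={s}: X(q)=True q=False
s_4={q,s}: X(q)=True q=True
s_5={q,r,s}: X(q)=False q=True
F(X(q)) holds; first witness at position 3.

Answer: 3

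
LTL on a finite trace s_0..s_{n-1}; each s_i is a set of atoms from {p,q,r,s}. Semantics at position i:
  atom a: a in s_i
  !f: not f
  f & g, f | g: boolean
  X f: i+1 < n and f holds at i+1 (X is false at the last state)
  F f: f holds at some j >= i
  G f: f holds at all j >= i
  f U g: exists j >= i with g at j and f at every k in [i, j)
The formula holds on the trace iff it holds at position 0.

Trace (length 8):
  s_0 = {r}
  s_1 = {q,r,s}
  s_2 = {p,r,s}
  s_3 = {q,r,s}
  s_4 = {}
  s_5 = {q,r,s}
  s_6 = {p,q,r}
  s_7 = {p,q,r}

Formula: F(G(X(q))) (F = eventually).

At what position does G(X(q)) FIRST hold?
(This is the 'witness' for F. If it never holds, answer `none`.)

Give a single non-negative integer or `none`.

s_0={r}: G(X(q))=False X(q)=True q=False
s_1={q,r,s}: G(X(q))=False X(q)=False q=True
s_2={p,r,s}: G(X(q))=False X(q)=True q=False
s_3={q,r,s}: G(X(q))=False X(q)=False q=True
s_4={}: G(X(q))=False X(q)=True q=False
s_5={q,r,s}: G(X(q))=False X(q)=True q=True
s_6={p,q,r}: G(X(q))=False X(q)=True q=True
s_7={p,q,r}: G(X(q))=False X(q)=False q=True
F(G(X(q))) does not hold (no witness exists).

Answer: none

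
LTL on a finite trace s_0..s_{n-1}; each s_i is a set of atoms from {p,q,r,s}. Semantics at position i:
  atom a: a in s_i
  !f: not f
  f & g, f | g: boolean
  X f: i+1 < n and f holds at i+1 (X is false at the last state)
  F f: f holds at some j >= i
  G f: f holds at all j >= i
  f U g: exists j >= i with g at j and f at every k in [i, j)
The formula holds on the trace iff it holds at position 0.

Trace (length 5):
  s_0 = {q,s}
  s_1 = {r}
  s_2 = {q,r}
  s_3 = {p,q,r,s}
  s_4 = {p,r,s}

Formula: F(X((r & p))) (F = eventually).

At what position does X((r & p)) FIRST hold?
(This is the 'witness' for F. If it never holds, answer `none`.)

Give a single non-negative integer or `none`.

s_0={q,s}: X((r & p))=False (r & p)=False r=False p=False
s_1={r}: X((r & p))=False (r & p)=False r=True p=False
s_2={q,r}: X((r & p))=True (r & p)=False r=True p=False
s_3={p,q,r,s}: X((r & p))=True (r & p)=True r=True p=True
s_4={p,r,s}: X((r & p))=False (r & p)=True r=True p=True
F(X((r & p))) holds; first witness at position 2.

Answer: 2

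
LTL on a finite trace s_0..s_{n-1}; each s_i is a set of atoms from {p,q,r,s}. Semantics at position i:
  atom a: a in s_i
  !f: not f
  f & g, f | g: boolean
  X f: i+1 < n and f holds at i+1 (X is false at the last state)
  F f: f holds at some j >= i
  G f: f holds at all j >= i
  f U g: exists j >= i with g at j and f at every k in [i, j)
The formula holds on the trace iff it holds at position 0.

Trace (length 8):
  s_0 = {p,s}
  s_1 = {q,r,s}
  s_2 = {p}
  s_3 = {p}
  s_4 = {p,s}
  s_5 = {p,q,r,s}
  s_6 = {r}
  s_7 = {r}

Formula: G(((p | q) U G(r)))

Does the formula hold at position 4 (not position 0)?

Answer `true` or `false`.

s_0={p,s}: G(((p | q) U G(r)))=True ((p | q) U G(r))=True (p | q)=True p=True q=False G(r)=False r=False
s_1={q,r,s}: G(((p | q) U G(r)))=True ((p | q) U G(r))=True (p | q)=True p=False q=True G(r)=False r=True
s_2={p}: G(((p | q) U G(r)))=True ((p | q) U G(r))=True (p | q)=True p=True q=False G(r)=False r=False
s_3={p}: G(((p | q) U G(r)))=True ((p | q) U G(r))=True (p | q)=True p=True q=False G(r)=False r=False
s_4={p,s}: G(((p | q) U G(r)))=True ((p | q) U G(r))=True (p | q)=True p=True q=False G(r)=False r=False
s_5={p,q,r,s}: G(((p | q) U G(r)))=True ((p | q) U G(r))=True (p | q)=True p=True q=True G(r)=True r=True
s_6={r}: G(((p | q) U G(r)))=True ((p | q) U G(r))=True (p | q)=False p=False q=False G(r)=True r=True
s_7={r}: G(((p | q) U G(r)))=True ((p | q) U G(r))=True (p | q)=False p=False q=False G(r)=True r=True
Evaluating at position 4: result = True

Answer: true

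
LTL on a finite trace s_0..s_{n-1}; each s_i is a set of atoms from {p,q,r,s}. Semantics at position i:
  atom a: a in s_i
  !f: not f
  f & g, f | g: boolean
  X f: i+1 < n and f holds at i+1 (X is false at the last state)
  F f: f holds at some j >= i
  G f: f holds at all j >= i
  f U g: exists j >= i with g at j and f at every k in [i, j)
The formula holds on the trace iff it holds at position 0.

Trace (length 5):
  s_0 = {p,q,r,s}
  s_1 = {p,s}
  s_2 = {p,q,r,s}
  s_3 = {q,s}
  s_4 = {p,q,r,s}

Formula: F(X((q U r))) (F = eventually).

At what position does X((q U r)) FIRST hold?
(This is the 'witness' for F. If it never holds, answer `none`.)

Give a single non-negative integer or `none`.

Answer: 1

Derivation:
s_0={p,q,r,s}: X((q U r))=False (q U r)=True q=True r=True
s_1={p,s}: X((q U r))=True (q U r)=False q=False r=False
s_2={p,q,r,s}: X((q U r))=True (q U r)=True q=True r=True
s_3={q,s}: X((q U r))=True (q U r)=True q=True r=False
s_4={p,q,r,s}: X((q U r))=False (q U r)=True q=True r=True
F(X((q U r))) holds; first witness at position 1.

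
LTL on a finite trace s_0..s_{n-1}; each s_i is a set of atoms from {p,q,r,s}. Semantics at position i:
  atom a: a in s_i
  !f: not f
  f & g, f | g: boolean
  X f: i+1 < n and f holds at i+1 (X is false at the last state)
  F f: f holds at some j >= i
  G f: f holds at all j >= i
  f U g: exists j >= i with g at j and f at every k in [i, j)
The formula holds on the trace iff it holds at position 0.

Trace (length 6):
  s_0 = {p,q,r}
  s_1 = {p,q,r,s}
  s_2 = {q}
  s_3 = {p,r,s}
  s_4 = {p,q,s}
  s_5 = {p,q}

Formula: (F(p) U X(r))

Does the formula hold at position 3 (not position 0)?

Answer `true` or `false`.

s_0={p,q,r}: (F(p) U X(r))=True F(p)=True p=True X(r)=True r=True
s_1={p,q,r,s}: (F(p) U X(r))=True F(p)=True p=True X(r)=False r=True
s_2={q}: (F(p) U X(r))=True F(p)=True p=False X(r)=True r=False
s_3={p,r,s}: (F(p) U X(r))=False F(p)=True p=True X(r)=False r=True
s_4={p,q,s}: (F(p) U X(r))=False F(p)=True p=True X(r)=False r=False
s_5={p,q}: (F(p) U X(r))=False F(p)=True p=True X(r)=False r=False
Evaluating at position 3: result = False

Answer: false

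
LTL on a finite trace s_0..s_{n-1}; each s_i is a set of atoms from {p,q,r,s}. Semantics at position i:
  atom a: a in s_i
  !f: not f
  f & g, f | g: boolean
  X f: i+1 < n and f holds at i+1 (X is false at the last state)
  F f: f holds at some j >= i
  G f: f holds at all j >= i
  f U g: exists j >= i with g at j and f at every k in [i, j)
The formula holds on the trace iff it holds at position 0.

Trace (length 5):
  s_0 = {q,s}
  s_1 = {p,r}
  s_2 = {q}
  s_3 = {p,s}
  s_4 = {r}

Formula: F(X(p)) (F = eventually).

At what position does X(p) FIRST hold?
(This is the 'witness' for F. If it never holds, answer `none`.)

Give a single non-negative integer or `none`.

Answer: 0

Derivation:
s_0={q,s}: X(p)=True p=False
s_1={p,r}: X(p)=False p=True
s_2={q}: X(p)=True p=False
s_3={p,s}: X(p)=False p=True
s_4={r}: X(p)=False p=False
F(X(p)) holds; first witness at position 0.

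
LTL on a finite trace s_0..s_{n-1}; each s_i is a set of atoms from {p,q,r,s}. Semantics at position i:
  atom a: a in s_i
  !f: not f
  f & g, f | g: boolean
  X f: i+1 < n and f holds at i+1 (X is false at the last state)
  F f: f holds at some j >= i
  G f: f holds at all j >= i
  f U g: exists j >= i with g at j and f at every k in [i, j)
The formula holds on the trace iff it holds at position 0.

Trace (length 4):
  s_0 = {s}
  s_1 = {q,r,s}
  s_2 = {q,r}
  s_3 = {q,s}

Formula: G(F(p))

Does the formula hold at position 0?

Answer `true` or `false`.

Answer: false

Derivation:
s_0={s}: G(F(p))=False F(p)=False p=False
s_1={q,r,s}: G(F(p))=False F(p)=False p=False
s_2={q,r}: G(F(p))=False F(p)=False p=False
s_3={q,s}: G(F(p))=False F(p)=False p=False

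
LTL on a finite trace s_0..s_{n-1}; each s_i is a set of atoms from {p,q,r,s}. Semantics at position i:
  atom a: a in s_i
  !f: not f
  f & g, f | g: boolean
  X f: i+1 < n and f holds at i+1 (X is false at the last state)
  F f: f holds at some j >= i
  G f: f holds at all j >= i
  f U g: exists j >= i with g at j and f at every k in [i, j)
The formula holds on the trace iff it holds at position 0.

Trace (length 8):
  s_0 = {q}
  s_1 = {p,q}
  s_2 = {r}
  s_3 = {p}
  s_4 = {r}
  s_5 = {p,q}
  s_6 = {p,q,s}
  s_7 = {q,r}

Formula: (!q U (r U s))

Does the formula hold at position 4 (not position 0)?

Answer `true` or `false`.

Answer: false

Derivation:
s_0={q}: (!q U (r U s))=False !q=False q=True (r U s)=False r=False s=False
s_1={p,q}: (!q U (r U s))=False !q=False q=True (r U s)=False r=False s=False
s_2={r}: (!q U (r U s))=False !q=True q=False (r U s)=False r=True s=False
s_3={p}: (!q U (r U s))=False !q=True q=False (r U s)=False r=False s=False
s_4={r}: (!q U (r U s))=False !q=True q=False (r U s)=False r=True s=False
s_5={p,q}: (!q U (r U s))=False !q=False q=True (r U s)=False r=False s=False
s_6={p,q,s}: (!q U (r U s))=True !q=False q=True (r U s)=True r=False s=True
s_7={q,r}: (!q U (r U s))=False !q=False q=True (r U s)=False r=True s=False
Evaluating at position 4: result = False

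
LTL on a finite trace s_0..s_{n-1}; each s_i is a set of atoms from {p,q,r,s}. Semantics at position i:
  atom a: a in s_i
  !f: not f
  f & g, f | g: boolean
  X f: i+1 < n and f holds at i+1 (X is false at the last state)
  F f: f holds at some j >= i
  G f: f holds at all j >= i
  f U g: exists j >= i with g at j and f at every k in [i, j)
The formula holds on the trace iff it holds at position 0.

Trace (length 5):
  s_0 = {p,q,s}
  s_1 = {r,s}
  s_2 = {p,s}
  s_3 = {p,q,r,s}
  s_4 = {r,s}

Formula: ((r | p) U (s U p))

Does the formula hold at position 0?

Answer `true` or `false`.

Answer: true

Derivation:
s_0={p,q,s}: ((r | p) U (s U p))=True (r | p)=True r=False p=True (s U p)=True s=True
s_1={r,s}: ((r | p) U (s U p))=True (r | p)=True r=True p=False (s U p)=True s=True
s_2={p,s}: ((r | p) U (s U p))=True (r | p)=True r=False p=True (s U p)=True s=True
s_3={p,q,r,s}: ((r | p) U (s U p))=True (r | p)=True r=True p=True (s U p)=True s=True
s_4={r,s}: ((r | p) U (s U p))=False (r | p)=True r=True p=False (s U p)=False s=True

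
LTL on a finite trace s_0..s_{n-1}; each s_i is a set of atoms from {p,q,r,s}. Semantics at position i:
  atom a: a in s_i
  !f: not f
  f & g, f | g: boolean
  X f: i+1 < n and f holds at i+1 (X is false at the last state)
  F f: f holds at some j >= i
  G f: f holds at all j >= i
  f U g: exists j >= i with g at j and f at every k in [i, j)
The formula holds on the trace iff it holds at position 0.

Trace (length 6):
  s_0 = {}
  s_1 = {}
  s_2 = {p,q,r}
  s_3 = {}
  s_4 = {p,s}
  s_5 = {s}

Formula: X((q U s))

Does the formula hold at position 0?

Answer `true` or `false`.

s_0={}: X((q U s))=False (q U s)=False q=False s=False
s_1={}: X((q U s))=False (q U s)=False q=False s=False
s_2={p,q,r}: X((q U s))=False (q U s)=False q=True s=False
s_3={}: X((q U s))=True (q U s)=False q=False s=False
s_4={p,s}: X((q U s))=True (q U s)=True q=False s=True
s_5={s}: X((q U s))=False (q U s)=True q=False s=True

Answer: false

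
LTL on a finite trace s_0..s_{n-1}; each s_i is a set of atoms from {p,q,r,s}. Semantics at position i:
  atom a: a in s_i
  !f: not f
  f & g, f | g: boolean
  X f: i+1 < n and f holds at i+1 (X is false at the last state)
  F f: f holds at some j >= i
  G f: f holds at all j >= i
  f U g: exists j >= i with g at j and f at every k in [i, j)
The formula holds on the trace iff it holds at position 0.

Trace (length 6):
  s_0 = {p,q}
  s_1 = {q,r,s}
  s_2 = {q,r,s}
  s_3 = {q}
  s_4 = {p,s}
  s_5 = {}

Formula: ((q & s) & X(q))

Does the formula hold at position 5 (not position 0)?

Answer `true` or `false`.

Answer: false

Derivation:
s_0={p,q}: ((q & s) & X(q))=False (q & s)=False q=True s=False X(q)=True
s_1={q,r,s}: ((q & s) & X(q))=True (q & s)=True q=True s=True X(q)=True
s_2={q,r,s}: ((q & s) & X(q))=True (q & s)=True q=True s=True X(q)=True
s_3={q}: ((q & s) & X(q))=False (q & s)=False q=True s=False X(q)=False
s_4={p,s}: ((q & s) & X(q))=False (q & s)=False q=False s=True X(q)=False
s_5={}: ((q & s) & X(q))=False (q & s)=False q=False s=False X(q)=False
Evaluating at position 5: result = False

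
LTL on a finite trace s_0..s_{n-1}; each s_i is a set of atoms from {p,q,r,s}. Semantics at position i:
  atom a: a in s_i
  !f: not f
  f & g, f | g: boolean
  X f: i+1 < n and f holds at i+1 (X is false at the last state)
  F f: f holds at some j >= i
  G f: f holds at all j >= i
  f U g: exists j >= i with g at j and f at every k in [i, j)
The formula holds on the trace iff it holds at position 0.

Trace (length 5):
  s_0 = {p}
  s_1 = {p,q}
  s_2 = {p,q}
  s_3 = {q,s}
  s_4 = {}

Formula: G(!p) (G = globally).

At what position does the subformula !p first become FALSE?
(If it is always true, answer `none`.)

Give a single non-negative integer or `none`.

Answer: 0

Derivation:
s_0={p}: !p=False p=True
s_1={p,q}: !p=False p=True
s_2={p,q}: !p=False p=True
s_3={q,s}: !p=True p=False
s_4={}: !p=True p=False
G(!p) holds globally = False
First violation at position 0.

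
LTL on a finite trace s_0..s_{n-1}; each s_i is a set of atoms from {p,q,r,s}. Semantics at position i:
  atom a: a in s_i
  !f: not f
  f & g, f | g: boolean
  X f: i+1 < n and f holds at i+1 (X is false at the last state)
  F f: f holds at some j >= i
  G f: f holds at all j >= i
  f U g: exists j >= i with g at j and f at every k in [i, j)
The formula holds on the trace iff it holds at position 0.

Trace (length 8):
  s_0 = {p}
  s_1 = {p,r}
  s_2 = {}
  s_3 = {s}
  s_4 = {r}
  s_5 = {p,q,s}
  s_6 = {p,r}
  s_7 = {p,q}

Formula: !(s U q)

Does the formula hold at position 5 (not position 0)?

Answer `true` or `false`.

Answer: false

Derivation:
s_0={p}: !(s U q)=True (s U q)=False s=False q=False
s_1={p,r}: !(s U q)=True (s U q)=False s=False q=False
s_2={}: !(s U q)=True (s U q)=False s=False q=False
s_3={s}: !(s U q)=True (s U q)=False s=True q=False
s_4={r}: !(s U q)=True (s U q)=False s=False q=False
s_5={p,q,s}: !(s U q)=False (s U q)=True s=True q=True
s_6={p,r}: !(s U q)=True (s U q)=False s=False q=False
s_7={p,q}: !(s U q)=False (s U q)=True s=False q=True
Evaluating at position 5: result = False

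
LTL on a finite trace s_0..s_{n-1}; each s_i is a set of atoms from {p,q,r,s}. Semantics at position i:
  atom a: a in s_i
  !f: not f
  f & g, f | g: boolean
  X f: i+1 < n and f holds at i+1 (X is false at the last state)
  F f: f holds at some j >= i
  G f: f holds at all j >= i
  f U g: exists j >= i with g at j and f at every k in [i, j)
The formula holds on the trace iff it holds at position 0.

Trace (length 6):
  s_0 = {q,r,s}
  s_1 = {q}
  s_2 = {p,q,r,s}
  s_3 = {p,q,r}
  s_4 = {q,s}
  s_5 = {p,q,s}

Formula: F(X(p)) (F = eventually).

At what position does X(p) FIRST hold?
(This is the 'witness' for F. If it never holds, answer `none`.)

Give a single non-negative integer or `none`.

s_0={q,r,s}: X(p)=False p=False
s_1={q}: X(p)=True p=False
s_2={p,q,r,s}: X(p)=True p=True
s_3={p,q,r}: X(p)=False p=True
s_4={q,s}: X(p)=True p=False
s_5={p,q,s}: X(p)=False p=True
F(X(p)) holds; first witness at position 1.

Answer: 1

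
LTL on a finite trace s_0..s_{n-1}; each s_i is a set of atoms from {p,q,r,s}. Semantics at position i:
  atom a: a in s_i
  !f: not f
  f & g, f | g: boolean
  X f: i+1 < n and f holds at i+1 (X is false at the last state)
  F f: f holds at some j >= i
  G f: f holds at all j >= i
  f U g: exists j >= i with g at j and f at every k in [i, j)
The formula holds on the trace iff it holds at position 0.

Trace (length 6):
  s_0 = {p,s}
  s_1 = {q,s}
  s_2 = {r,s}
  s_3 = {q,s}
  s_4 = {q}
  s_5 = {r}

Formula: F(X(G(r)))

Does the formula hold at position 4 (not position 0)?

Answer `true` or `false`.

s_0={p,s}: F(X(G(r)))=True X(G(r))=False G(r)=False r=False
s_1={q,s}: F(X(G(r)))=True X(G(r))=False G(r)=False r=False
s_2={r,s}: F(X(G(r)))=True X(G(r))=False G(r)=False r=True
s_3={q,s}: F(X(G(r)))=True X(G(r))=False G(r)=False r=False
s_4={q}: F(X(G(r)))=True X(G(r))=True G(r)=False r=False
s_5={r}: F(X(G(r)))=False X(G(r))=False G(r)=True r=True
Evaluating at position 4: result = True

Answer: true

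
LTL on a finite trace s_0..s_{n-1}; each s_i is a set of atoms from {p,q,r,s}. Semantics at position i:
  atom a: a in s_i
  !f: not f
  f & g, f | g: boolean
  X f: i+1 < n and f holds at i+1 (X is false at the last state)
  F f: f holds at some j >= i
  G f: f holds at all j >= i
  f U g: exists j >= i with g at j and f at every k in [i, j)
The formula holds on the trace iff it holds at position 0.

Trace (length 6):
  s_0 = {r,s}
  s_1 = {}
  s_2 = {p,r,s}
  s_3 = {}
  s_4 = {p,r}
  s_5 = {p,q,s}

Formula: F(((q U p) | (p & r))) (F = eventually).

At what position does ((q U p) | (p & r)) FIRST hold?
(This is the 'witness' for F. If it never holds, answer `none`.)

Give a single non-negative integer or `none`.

s_0={r,s}: ((q U p) | (p & r))=False (q U p)=False q=False p=False (p & r)=False r=True
s_1={}: ((q U p) | (p & r))=False (q U p)=False q=False p=False (p & r)=False r=False
s_2={p,r,s}: ((q U p) | (p & r))=True (q U p)=True q=False p=True (p & r)=True r=True
s_3={}: ((q U p) | (p & r))=False (q U p)=False q=False p=False (p & r)=False r=False
s_4={p,r}: ((q U p) | (p & r))=True (q U p)=True q=False p=True (p & r)=True r=True
s_5={p,q,s}: ((q U p) | (p & r))=True (q U p)=True q=True p=True (p & r)=False r=False
F(((q U p) | (p & r))) holds; first witness at position 2.

Answer: 2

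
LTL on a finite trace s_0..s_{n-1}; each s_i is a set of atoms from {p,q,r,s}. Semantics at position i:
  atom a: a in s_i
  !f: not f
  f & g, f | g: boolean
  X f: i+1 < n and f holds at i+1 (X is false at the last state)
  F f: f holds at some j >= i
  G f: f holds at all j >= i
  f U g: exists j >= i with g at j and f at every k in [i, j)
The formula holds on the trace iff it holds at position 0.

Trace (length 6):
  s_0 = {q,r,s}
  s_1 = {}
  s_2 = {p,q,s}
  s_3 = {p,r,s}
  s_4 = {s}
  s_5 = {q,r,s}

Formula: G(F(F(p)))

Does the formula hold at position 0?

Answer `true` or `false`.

Answer: false

Derivation:
s_0={q,r,s}: G(F(F(p)))=False F(F(p))=True F(p)=True p=False
s_1={}: G(F(F(p)))=False F(F(p))=True F(p)=True p=False
s_2={p,q,s}: G(F(F(p)))=False F(F(p))=True F(p)=True p=True
s_3={p,r,s}: G(F(F(p)))=False F(F(p))=True F(p)=True p=True
s_4={s}: G(F(F(p)))=False F(F(p))=False F(p)=False p=False
s_5={q,r,s}: G(F(F(p)))=False F(F(p))=False F(p)=False p=False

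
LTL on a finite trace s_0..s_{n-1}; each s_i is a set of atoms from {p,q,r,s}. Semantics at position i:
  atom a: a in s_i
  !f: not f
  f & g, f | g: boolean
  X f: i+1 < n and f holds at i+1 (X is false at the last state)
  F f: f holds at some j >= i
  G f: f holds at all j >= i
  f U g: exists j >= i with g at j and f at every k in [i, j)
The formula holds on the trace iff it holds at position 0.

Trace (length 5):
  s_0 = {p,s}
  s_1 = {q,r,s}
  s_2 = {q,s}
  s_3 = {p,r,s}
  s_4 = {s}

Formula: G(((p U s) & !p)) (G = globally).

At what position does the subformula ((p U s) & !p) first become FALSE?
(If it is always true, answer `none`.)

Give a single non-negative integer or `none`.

Answer: 0

Derivation:
s_0={p,s}: ((p U s) & !p)=False (p U s)=True p=True s=True !p=False
s_1={q,r,s}: ((p U s) & !p)=True (p U s)=True p=False s=True !p=True
s_2={q,s}: ((p U s) & !p)=True (p U s)=True p=False s=True !p=True
s_3={p,r,s}: ((p U s) & !p)=False (p U s)=True p=True s=True !p=False
s_4={s}: ((p U s) & !p)=True (p U s)=True p=False s=True !p=True
G(((p U s) & !p)) holds globally = False
First violation at position 0.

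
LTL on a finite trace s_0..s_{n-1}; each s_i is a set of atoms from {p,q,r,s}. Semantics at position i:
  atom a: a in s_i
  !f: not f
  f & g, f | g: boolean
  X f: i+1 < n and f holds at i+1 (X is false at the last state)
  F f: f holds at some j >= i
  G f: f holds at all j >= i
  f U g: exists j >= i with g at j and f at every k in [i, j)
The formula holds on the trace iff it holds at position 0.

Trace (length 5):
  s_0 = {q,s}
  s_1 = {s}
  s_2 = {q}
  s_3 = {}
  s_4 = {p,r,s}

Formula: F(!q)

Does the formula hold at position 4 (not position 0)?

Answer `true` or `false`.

s_0={q,s}: F(!q)=True !q=False q=True
s_1={s}: F(!q)=True !q=True q=False
s_2={q}: F(!q)=True !q=False q=True
s_3={}: F(!q)=True !q=True q=False
s_4={p,r,s}: F(!q)=True !q=True q=False
Evaluating at position 4: result = True

Answer: true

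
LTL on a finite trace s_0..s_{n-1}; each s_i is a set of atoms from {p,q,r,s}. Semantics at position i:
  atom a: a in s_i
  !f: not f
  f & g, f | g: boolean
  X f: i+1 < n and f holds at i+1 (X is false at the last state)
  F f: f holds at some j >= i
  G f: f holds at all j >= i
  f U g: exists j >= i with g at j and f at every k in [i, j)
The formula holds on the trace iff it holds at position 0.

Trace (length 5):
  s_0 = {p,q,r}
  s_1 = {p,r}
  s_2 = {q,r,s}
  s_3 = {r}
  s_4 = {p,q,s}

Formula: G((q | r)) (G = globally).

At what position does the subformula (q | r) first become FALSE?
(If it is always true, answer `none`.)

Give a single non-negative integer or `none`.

s_0={p,q,r}: (q | r)=True q=True r=True
s_1={p,r}: (q | r)=True q=False r=True
s_2={q,r,s}: (q | r)=True q=True r=True
s_3={r}: (q | r)=True q=False r=True
s_4={p,q,s}: (q | r)=True q=True r=False
G((q | r)) holds globally = True
No violation — formula holds at every position.

Answer: none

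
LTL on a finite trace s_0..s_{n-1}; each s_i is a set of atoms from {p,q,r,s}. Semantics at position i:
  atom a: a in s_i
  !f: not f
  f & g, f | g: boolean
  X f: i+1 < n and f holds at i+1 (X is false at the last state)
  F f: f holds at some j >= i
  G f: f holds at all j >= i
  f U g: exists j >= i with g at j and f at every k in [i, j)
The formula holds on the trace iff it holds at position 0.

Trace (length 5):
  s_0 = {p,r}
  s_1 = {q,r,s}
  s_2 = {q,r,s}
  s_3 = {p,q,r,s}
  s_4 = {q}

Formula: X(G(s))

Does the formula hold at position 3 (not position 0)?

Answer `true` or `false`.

Answer: false

Derivation:
s_0={p,r}: X(G(s))=False G(s)=False s=False
s_1={q,r,s}: X(G(s))=False G(s)=False s=True
s_2={q,r,s}: X(G(s))=False G(s)=False s=True
s_3={p,q,r,s}: X(G(s))=False G(s)=False s=True
s_4={q}: X(G(s))=False G(s)=False s=False
Evaluating at position 3: result = False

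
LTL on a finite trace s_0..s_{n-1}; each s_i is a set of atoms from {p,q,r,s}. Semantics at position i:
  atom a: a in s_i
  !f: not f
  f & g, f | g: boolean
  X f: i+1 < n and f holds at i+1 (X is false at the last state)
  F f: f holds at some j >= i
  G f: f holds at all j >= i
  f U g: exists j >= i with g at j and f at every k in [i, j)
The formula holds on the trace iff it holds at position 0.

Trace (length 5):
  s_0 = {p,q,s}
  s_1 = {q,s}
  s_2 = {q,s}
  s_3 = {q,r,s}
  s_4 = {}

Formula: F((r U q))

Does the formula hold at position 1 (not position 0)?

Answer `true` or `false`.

Answer: true

Derivation:
s_0={p,q,s}: F((r U q))=True (r U q)=True r=False q=True
s_1={q,s}: F((r U q))=True (r U q)=True r=False q=True
s_2={q,s}: F((r U q))=True (r U q)=True r=False q=True
s_3={q,r,s}: F((r U q))=True (r U q)=True r=True q=True
s_4={}: F((r U q))=False (r U q)=False r=False q=False
Evaluating at position 1: result = True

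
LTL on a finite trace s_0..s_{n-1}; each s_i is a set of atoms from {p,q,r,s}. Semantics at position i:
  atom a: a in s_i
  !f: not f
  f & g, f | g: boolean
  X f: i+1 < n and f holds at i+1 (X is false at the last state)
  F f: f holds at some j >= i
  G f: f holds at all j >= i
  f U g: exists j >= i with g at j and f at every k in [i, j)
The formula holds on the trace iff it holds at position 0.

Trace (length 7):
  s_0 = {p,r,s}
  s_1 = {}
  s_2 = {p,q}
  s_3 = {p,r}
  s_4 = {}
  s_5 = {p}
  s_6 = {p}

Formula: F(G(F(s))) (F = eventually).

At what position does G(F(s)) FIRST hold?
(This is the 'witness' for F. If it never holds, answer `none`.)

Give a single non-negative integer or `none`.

Answer: none

Derivation:
s_0={p,r,s}: G(F(s))=False F(s)=True s=True
s_1={}: G(F(s))=False F(s)=False s=False
s_2={p,q}: G(F(s))=False F(s)=False s=False
s_3={p,r}: G(F(s))=False F(s)=False s=False
s_4={}: G(F(s))=False F(s)=False s=False
s_5={p}: G(F(s))=False F(s)=False s=False
s_6={p}: G(F(s))=False F(s)=False s=False
F(G(F(s))) does not hold (no witness exists).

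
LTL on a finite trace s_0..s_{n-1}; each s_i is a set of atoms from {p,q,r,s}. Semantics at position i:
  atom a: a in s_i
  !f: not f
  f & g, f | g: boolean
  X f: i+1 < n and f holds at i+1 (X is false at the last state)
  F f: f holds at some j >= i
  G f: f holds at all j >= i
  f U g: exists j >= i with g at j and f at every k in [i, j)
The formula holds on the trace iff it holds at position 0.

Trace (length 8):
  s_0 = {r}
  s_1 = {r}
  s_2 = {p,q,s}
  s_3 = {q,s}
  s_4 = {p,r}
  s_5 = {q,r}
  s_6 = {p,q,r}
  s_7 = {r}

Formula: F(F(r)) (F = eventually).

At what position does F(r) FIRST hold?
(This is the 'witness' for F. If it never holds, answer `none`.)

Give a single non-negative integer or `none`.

s_0={r}: F(r)=True r=True
s_1={r}: F(r)=True r=True
s_2={p,q,s}: F(r)=True r=False
s_3={q,s}: F(r)=True r=False
s_4={p,r}: F(r)=True r=True
s_5={q,r}: F(r)=True r=True
s_6={p,q,r}: F(r)=True r=True
s_7={r}: F(r)=True r=True
F(F(r)) holds; first witness at position 0.

Answer: 0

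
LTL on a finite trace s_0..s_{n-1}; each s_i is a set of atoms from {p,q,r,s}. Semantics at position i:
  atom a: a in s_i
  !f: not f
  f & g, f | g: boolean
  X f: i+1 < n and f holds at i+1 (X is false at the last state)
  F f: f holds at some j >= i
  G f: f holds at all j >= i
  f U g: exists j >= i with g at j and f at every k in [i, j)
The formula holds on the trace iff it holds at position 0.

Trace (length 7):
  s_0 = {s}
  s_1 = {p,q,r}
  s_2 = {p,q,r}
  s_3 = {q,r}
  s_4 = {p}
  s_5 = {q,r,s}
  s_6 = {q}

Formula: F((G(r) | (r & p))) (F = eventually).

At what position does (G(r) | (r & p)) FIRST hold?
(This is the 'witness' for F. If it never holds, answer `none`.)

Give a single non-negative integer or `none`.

s_0={s}: (G(r) | (r & p))=False G(r)=False r=False (r & p)=False p=False
s_1={p,q,r}: (G(r) | (r & p))=True G(r)=False r=True (r & p)=True p=True
s_2={p,q,r}: (G(r) | (r & p))=True G(r)=False r=True (r & p)=True p=True
s_3={q,r}: (G(r) | (r & p))=False G(r)=False r=True (r & p)=False p=False
s_4={p}: (G(r) | (r & p))=False G(r)=False r=False (r & p)=False p=True
s_5={q,r,s}: (G(r) | (r & p))=False G(r)=False r=True (r & p)=False p=False
s_6={q}: (G(r) | (r & p))=False G(r)=False r=False (r & p)=False p=False
F((G(r) | (r & p))) holds; first witness at position 1.

Answer: 1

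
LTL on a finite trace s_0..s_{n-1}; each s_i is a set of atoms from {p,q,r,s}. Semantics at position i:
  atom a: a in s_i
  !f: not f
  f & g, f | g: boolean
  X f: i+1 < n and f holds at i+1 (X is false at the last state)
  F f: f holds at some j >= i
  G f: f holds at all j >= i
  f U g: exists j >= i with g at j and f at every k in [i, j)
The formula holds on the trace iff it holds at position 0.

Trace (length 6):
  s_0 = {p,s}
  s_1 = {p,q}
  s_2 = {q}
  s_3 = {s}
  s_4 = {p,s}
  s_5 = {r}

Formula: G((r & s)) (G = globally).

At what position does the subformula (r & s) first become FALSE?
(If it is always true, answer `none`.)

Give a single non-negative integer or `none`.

s_0={p,s}: (r & s)=False r=False s=True
s_1={p,q}: (r & s)=False r=False s=False
s_2={q}: (r & s)=False r=False s=False
s_3={s}: (r & s)=False r=False s=True
s_4={p,s}: (r & s)=False r=False s=True
s_5={r}: (r & s)=False r=True s=False
G((r & s)) holds globally = False
First violation at position 0.

Answer: 0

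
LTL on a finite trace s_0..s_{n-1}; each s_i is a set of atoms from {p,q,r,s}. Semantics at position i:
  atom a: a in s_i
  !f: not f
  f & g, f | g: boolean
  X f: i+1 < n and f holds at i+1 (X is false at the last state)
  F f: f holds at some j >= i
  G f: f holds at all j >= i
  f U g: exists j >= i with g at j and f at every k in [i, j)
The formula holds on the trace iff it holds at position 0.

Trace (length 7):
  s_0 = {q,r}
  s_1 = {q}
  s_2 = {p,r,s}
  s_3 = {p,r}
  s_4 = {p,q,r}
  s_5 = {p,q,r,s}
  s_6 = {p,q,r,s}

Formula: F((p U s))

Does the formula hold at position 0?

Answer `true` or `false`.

s_0={q,r}: F((p U s))=True (p U s)=False p=False s=False
s_1={q}: F((p U s))=True (p U s)=False p=False s=False
s_2={p,r,s}: F((p U s))=True (p U s)=True p=True s=True
s_3={p,r}: F((p U s))=True (p U s)=True p=True s=False
s_4={p,q,r}: F((p U s))=True (p U s)=True p=True s=False
s_5={p,q,r,s}: F((p U s))=True (p U s)=True p=True s=True
s_6={p,q,r,s}: F((p U s))=True (p U s)=True p=True s=True

Answer: true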